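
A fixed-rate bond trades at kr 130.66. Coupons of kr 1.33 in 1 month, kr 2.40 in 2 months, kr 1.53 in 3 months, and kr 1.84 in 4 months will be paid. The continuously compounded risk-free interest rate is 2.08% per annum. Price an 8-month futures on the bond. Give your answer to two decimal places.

kr 125.32

PV(coupons) I = 1.33·e^(−0.0208·1/12) + 2.40·e^(−0.0208·2/12) + 1.53·e^(−0.0208·3/12) + 1.84·e^(−0.0208·4/12)
I = 1.3277 + 2.3917 + 1.5221 + 1.8273 = 7.0688
F = (S − I)·e^(rT) = (130.66 − 7.0688) · e^(0.0208·8/12)
= 123.5912 · e^0.013867 = 123.5912 × 1.013964 = kr 125.32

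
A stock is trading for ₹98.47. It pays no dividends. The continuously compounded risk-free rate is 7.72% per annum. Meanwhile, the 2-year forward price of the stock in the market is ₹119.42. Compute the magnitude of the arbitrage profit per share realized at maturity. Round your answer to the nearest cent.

₹4.51 per share

Fair forward: F* = S·e^(carry·T), with carry = r = 0.0772
F* = 98.47 · e^(0.0772 × 2) = 98.47 · e^0.154400 = 98.47 × 1.166958 = ₹114.9104
Market ₹119.42 > fair ₹114.9104: forward overpriced → cash-and-carry (buy spot, short the forward).
At maturity, profit = |F_mkt − F*| = |119.42 − 114.9104| = ₹4.51 per share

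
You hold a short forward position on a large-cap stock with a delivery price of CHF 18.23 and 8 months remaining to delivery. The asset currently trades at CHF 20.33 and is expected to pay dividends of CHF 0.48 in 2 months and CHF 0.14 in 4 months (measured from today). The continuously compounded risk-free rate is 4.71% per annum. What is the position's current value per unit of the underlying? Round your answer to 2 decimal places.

PV(remaining dividends) I = 0.48·e^(−0.0471·2/12) + 0.14·e^(−0.0471·4/12) = 0.6141
Current forward F = (S − I)·e^(rT) = (20.33 − 0.6141)·e^(0.0471·8/12) = 19.7159 × 1.031898 = 20.3448
Value (long) = (F − K)·e^(−rT) = (20.3448 − 18.23) × 0.969088 = 2.0494
Short position value = −(long value) = -CHF 2.05

-CHF 2.05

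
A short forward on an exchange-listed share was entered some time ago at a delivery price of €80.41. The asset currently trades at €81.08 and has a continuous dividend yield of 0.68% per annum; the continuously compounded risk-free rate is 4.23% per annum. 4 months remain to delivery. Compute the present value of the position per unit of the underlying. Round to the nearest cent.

Current fair forward for the remaining 4 months: F = S·e^((r − q)·T), (r − q) = 0.0423 − 0.0068 = 0.0355
F = 81.08 · e^(0.0355 × 4/12) = 81.08 × 1.011904 = 82.0452
Value of long forward = (F − K)·e^(−rT) = (82.0452 − 80.41) · e^(−0.0423·4/12)
= 1.6352 × 0.985999 = 1.61
Short position value = −(long value) = -€1.61

-€1.61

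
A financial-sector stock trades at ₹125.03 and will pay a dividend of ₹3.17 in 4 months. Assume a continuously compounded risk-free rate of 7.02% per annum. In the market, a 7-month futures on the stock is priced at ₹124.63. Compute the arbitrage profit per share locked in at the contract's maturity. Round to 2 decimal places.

₹2.40 per share

PV(dividends) I = 3.17·e^(−0.0702·4/12) = 3.0967
Fair futures F* = (S − I)·e^(rT) = (125.03 − 3.0967)·e^0.040950 = 121.9333 × 1.041800 = 127.0301
Market ₹124.63 < fair 127.0301: forward underpriced → reverse cash-and-carry (short the stock, invest proceeds at r, pay the dividends, go long the forward).
Profit at T = |F_mkt − F*| = |124.63 − 127.0301| = ₹2.40 per share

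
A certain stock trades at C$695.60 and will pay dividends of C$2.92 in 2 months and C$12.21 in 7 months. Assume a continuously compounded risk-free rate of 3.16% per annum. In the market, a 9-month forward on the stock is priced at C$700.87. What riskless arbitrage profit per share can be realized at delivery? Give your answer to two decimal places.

PV(dividends) I = 2.92·e^(−0.0316·2/12) + 12.21·e^(−0.0316·7/12) = 14.8917
Fair forward F* = (S − I)·e^(rT) = (695.60 − 14.8917)·e^0.023700 = 680.7083 × 1.023983 = 697.0337
Market C$700.87 > fair 697.0337: forward overpriced → cash-and-carry (borrow at r, buy the stock and collect the dividends, short the forward).
Profit at T = |F_mkt − F*| = |700.87 − 697.0337| = C$3.84 per share

C$3.84 per share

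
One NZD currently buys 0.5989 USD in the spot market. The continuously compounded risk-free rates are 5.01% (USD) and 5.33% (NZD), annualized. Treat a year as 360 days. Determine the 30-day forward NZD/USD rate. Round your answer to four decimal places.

F = S·e^((r_USD − r_NZD)T) = 0.5989 · e^((0.0501 − 0.0533) × 30/360)
= 0.5989 · e^-0.000267 = 0.5989 × 0.999733
F = 0.5987 USD per NZD

0.5987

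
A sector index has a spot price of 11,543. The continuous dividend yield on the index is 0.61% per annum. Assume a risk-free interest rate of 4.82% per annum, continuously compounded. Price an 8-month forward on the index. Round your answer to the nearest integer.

F = S·e^((r − q)T) = 11543 · e^((0.0482 − 0.0061) × 8/12)
= 11543 · e^0.028067 = 11543 × 1.028465
F = 11,872

11,872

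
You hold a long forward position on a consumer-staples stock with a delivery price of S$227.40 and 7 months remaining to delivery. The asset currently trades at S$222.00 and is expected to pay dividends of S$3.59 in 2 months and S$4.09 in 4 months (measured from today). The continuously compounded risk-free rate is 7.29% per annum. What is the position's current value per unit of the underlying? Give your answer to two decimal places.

PV(remaining dividends) I = 3.59·e^(−0.0729·2/12) + 4.09·e^(−0.0729·4/12) = 7.5385
Current forward F = (S − I)·e^(rT) = (222.00 − 7.5385)·e^(0.0729·7/12) = 214.4615 × 1.043442 = 223.7781
Value (long) = (F − K)·e^(−rT) = (223.7781 − 227.40) × 0.958367 = -3.4711
Value = -S$3.47

-S$3.47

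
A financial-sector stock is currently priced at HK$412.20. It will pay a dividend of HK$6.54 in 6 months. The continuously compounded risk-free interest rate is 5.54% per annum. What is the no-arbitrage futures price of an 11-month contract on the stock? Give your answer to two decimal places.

PV(dividends) I = 6.54·e^(−0.0554·6/12)
I = 6.3613
F = (S − I)·e^(rT) = (412.20 − 6.3613) · e^(0.0554·11/12)
= 405.8387 · e^0.050783 = 405.8387 × 1.052095 = HK$426.98

HK$426.98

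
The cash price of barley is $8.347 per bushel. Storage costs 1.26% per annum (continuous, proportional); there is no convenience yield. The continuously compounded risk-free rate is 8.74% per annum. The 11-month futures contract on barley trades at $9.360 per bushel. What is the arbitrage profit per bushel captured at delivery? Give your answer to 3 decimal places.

Fair futures: F* = S·e^(carry·T), with carry = (r + u) = 0.0874 + 0.0126 = 0.1000
F* = 8.347 · e^(0.1000 × 11/12) = 8.347 · e^0.091667 = 8.347 × 1.096000 = $9.1483
Market $9.360 > fair $9.1483: forward overpriced → cash-and-carry (buy spot, short the forward).
At maturity, profit = |F_mkt − F*| = |9.360 − 9.1483| = $0.212 per bushel

$0.212 per bushel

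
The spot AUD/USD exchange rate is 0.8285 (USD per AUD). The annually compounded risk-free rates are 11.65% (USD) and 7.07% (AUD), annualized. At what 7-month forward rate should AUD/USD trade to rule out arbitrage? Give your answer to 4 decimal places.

By covered interest parity, F = S · (1+r_USD)^T / (1+r_AUD)^T
= 0.8285 × 1.066394 / 1.040654 = 0.8285 × 1.024734
F = 0.8490 USD per AUD

0.8490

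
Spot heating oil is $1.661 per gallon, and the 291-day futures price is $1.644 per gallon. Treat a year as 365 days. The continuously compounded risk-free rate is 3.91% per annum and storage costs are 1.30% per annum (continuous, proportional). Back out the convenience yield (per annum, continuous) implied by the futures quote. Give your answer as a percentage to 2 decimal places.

F = S·e^((r+u−y)T) ⇒ (r+u−y) = ln(F/S)/T
ln(1.644/1.661) = -0.010288; /T ⇒ -0.012904
y = r + u − ln(F/S)/T = 0.0391 + 0.0130 + 0.012904 = 0.065004
y = 6.50%

6.50%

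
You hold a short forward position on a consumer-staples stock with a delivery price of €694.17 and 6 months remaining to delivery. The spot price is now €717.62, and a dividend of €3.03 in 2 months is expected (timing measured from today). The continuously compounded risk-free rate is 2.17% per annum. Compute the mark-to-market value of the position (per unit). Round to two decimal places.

PV(remaining dividends) I = 3.03·e^(−0.0217·2/12) = 3.0191
Current forward F = (S − I)·e^(rT) = (717.62 − 3.0191)·e^(0.0217·6/12) = 714.6009 × 1.010909 = 722.3965
Value (long) = (F − K)·e^(−rT) = (722.3965 − 694.17) × 0.989209 = 27.9219
Short position value = −(long value) = -€27.92

-€27.92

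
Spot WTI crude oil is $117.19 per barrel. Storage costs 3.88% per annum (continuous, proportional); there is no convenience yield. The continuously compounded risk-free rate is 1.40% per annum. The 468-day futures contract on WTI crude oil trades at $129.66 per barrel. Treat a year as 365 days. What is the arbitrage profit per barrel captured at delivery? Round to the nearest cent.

$4.26 per barrel

Fair futures: F* = S·e^(carry·T), with carry = (r + u) = 0.0140 + 0.0388 = 0.0528
F* = 117.19 · e^(0.0528 × 468/365) = 117.19 · e^0.067700 = 117.19 × 1.070044 = $125.3985
Market $129.66 > fair $125.3985: forward overpriced → cash-and-carry (buy spot, short the forward).
At maturity, profit = |F_mkt − F*| = |129.66 − 125.3985| = $4.26 per barrel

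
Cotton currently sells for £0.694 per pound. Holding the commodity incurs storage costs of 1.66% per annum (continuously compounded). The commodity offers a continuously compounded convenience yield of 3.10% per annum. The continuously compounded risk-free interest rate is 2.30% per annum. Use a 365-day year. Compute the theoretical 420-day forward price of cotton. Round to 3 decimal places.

Net carry = r + u − y = 0.0230 + 0.0166 − 0.0310 = 0.0086
F = S·e^((r+u−y)T) = 0.694 · e^(0.0086 × 420/365) = 0.694 · e^0.009896
= 0.694 × 1.009945 = £0.701 per pound

£0.701 per pound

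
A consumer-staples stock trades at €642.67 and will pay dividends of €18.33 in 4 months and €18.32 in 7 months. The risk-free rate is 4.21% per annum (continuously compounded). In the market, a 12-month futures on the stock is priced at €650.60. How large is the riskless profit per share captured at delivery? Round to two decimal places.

€17.79 per share

PV(dividends) I = 18.33·e^(−0.0421·4/12) + 18.32·e^(−0.0421·7/12) = 35.9501
Fair futures F* = (S − I)·e^(rT) = (642.67 − 35.9501)·e^0.042100 = 606.7199 × 1.042999 = 632.8082
Market €650.60 > fair 632.8082: forward overpriced → cash-and-carry (borrow at r, buy the stock and collect the dividends, short the forward).
Profit at T = |F_mkt − F*| = |650.60 − 632.8082| = €17.79 per share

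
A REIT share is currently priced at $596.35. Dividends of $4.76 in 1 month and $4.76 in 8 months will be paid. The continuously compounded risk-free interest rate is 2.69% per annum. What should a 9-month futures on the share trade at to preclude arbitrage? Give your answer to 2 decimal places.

$598.89

PV(dividends) I = 4.76·e^(−0.0269·1/12) + 4.76·e^(−0.0269·8/12)
I = 4.7493 + 4.6754 = 9.4247
F = (S − I)·e^(rT) = (596.35 − 9.4247) · e^(0.0269·9/12)
= 586.9253 · e^0.020175 = 586.9253 × 1.020380 = $598.89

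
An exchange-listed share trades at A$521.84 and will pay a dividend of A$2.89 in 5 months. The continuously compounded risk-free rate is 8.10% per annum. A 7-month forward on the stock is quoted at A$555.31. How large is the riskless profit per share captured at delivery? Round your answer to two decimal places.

PV(dividends) I = 2.89·e^(−0.0810·5/12) = 2.7941
Fair forward F* = (S − I)·e^(rT) = (521.84 − 2.7941)·e^0.047250 = 519.0459 × 1.048384 = 544.1594
Market A$555.31 > fair 544.1594: forward overpriced → cash-and-carry (borrow at r, buy the stock and collect the dividends, short the forward).
Profit at T = |F_mkt − F*| = |555.31 − 544.1594| = A$11.15 per share

A$11.15 per share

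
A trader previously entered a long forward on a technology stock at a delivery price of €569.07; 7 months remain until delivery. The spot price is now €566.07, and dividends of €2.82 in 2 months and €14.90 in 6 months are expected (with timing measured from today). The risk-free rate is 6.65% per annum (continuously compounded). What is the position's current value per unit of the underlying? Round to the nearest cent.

€1.45

PV(remaining dividends) I = 2.82·e^(−0.0665·2/12) + 14.90·e^(−0.0665·6/12) = 17.2016
Current forward F = (S − I)·e^(rT) = (566.07 − 17.2016)·e^(0.0665·7/12) = 548.8684 × 1.039554 = 570.5783
Value (long) = (F − K)·e^(−rT) = (570.5783 − 569.07) × 0.961951 = 1.4509
Value = €1.45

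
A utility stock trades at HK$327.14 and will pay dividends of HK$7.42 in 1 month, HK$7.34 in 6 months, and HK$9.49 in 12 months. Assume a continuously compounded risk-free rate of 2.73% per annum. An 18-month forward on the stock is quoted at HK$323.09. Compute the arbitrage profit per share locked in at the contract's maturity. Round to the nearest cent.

PV(dividends) I = 7.42·e^(−0.0273·1/12) + 7.34·e^(−0.0273·6/12) + 9.49·e^(−0.0273·12/12) = 23.8781
Fair forward F* = (S − I)·e^(rT) = (327.14 − 23.8781)·e^0.040950 = 303.2619 × 1.041800 = 315.9382
Market HK$323.09 > fair 315.9382: forward overpriced → cash-and-carry (borrow at r, buy the stock and collect the dividends, short the forward).
Profit at T = |F_mkt − F*| = |323.09 − 315.9382| = HK$7.15 per share

HK$7.15 per share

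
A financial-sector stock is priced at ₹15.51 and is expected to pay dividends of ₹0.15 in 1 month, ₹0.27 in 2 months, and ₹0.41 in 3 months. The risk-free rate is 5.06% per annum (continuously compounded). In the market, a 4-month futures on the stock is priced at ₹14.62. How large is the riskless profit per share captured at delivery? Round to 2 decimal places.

PV(dividends) I = 0.15·e^(−0.0506·1/12) + 0.27·e^(−0.0506·2/12) + 0.41·e^(−0.0506·3/12) = 0.8219
Fair futures F* = (S − I)·e^(rT) = (15.51 − 0.8219)·e^0.016867 = 14.6881 × 1.017010 = 14.9379
Market ₹14.62 < fair 14.9379: forward underpriced → reverse cash-and-carry (short the stock, invest proceeds at r, pay the dividends, go long the forward).
Profit at T = |F_mkt − F*| = |14.62 − 14.9379| = ₹0.32 per share

₹0.32 per share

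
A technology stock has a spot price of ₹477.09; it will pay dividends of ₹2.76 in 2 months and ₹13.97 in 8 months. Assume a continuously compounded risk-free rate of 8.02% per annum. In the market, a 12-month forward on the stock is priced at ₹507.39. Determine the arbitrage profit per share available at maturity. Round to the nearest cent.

₹7.76 per share

PV(dividends) I = 2.76·e^(−0.0802·2/12) + 13.97·e^(−0.0802·8/12) = 15.9660
Fair forward F* = (S − I)·e^(rT) = (477.09 − 15.9660)·e^0.080200 = 461.1240 × 1.083504 = 499.6297
Market ₹507.39 > fair 499.6297: forward overpriced → cash-and-carry (borrow at r, buy the stock and collect the dividends, short the forward).
Profit at T = |F_mkt − F*| = |507.39 − 499.6297| = ₹7.76 per share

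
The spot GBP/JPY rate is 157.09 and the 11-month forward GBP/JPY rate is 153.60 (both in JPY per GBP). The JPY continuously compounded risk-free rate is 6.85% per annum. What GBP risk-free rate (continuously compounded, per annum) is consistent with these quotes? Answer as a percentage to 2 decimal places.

9.30%

F = S·e^((r_JPY − r_GBP)T) ⇒ r_GBP = r_JPY − ln(F/S)/T
ln(153.60/157.09) = -0.022467; /(11/12) = -0.024509
r_GBP = 0.0685 + 0.024509 = 0.093009
r_GBP = 9.30%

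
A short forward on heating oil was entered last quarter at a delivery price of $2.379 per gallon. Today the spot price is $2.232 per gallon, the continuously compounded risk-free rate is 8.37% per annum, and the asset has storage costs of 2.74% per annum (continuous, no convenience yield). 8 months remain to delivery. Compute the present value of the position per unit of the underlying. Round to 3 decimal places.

Current fair forward for the remaining 8 months: F = S·e^((r + u)·T), (r + u) = 0.0837 + 0.0274 = 0.1111
F = 2.232 · e^(0.1111 × 8/12) = 2.232 × 1.076879 = 2.4036
Value of long forward = (F − K)·e^(−rT) = (2.4036 − 2.379) · e^(−0.0837·8/12)
= 0.0246 × 0.945728 = 0.023
Short position value = −(long value) = -$0.023

-$0.023 per gallon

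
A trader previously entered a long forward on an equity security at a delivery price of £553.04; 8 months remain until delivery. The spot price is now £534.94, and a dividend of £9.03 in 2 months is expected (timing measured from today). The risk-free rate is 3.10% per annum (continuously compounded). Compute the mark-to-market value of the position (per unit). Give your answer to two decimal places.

PV(remaining dividends) I = 9.03·e^(−0.0310·2/12) = 8.9835
Current forward F = (S − I)·e^(rT) = (534.94 − 8.9835)·e^(0.0310·8/12) = 525.9565 × 1.020882 = 536.9395
Value (long) = (F − K)·e^(−rT) = (536.9395 − 553.04) × 0.979545 = -15.7712
Value = -£15.77

-£15.77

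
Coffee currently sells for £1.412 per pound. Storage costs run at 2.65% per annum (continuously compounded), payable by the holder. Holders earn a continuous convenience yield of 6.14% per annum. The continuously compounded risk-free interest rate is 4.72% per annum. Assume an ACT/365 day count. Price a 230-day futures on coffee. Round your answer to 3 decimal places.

£1.423 per pound

Net carry = r + u − y = 0.0472 + 0.0265 − 0.0614 = 0.0123
F = S·e^((r+u−y)T) = 1.412 · e^(0.0123 × 230/365) = 1.412 · e^0.007751
= 1.412 × 1.007781 = £1.423 per pound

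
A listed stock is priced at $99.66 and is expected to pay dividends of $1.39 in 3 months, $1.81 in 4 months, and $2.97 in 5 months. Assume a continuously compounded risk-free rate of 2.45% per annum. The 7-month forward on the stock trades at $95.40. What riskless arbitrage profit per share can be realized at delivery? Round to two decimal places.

$0.51 per share

PV(dividends) I = 1.39·e^(−0.0245·3/12) + 1.81·e^(−0.0245·4/12) + 2.97·e^(−0.0245·5/12) = 6.1166
Fair forward F* = (S − I)·e^(rT) = (99.66 − 6.1166)·e^0.014292 = 93.5434 × 1.014395 = 94.8900
Market $95.40 > fair 94.8900: forward overpriced → cash-and-carry (borrow at r, buy the stock and collect the dividends, short the forward).
Profit at T = |F_mkt − F*| = |95.40 − 94.8900| = $0.51 per share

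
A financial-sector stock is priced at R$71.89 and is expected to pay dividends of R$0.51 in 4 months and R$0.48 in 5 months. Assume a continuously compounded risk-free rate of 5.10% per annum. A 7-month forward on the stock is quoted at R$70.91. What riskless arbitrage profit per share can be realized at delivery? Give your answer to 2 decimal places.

PV(dividends) I = 0.51·e^(−0.0510·4/12) + 0.48·e^(−0.0510·5/12) = 0.9713
Fair forward F* = (S − I)·e^(rT) = (71.89 − 0.9713)·e^0.029750 = 70.9187 × 1.030197 = 73.0602
Market R$70.91 < fair 73.0602: forward underpriced → reverse cash-and-carry (short the stock, invest proceeds at r, pay the dividends, go long the forward).
Profit at T = |F_mkt − F*| = |70.91 − 73.0602| = R$2.15 per share

R$2.15 per share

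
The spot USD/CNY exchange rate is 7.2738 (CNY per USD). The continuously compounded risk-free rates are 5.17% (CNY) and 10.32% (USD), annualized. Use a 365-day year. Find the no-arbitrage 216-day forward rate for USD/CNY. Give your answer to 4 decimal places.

F = S·e^((r_CNY − r_USD)T) = 7.2738 · e^((0.0517 − 0.1032) × 216/365)
= 7.2738 · e^-0.030477 = 7.2738 × 0.969983
F = 7.0555 CNY per USD

7.0555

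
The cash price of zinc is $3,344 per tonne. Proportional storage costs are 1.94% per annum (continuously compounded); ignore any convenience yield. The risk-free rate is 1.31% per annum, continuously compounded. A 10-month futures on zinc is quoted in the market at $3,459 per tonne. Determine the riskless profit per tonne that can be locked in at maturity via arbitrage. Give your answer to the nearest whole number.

$23 per tonne

Fair futures: F* = S·e^(carry·T), with carry = (r + u) = 0.0131 + 0.0194 = 0.0325
F* = 3344 · e^(0.0325 × 10/12) = 3344 · e^0.027083 = 3344 × 1.027453 = $3435.8028
Market $3459 > fair $3435.8028: forward overpriced → cash-and-carry (buy spot, short the forward).
At maturity, profit = |F_mkt − F*| = |3459 − 3435.8028| = $23 per tonne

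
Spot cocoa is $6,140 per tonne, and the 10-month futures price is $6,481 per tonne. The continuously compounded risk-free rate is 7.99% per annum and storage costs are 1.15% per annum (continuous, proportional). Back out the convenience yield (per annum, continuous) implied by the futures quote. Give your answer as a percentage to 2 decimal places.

F = S·e^((r+u−y)T) ⇒ (r+u−y) = ln(F/S)/T
ln(6481/6140) = 0.054050; /T ⇒ 0.064860
y = r + u − ln(F/S)/T = 0.0799 + 0.0115 − 0.064860 = 0.026540
y = 2.65%

2.65%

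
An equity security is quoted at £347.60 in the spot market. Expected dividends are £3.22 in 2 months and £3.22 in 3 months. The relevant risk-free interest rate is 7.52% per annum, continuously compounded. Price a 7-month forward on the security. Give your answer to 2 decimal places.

£356.56

PV(dividends) I = 3.22·e^(−0.0752·2/12) + 3.22·e^(−0.0752·3/12)
I = 3.1799 + 3.1600 = 6.3399
F = (S − I)·e^(rT) = (347.60 − 6.3399) · e^(0.0752·7/12)
= 341.2601 · e^0.043867 = 341.2601 × 1.044843 = £356.56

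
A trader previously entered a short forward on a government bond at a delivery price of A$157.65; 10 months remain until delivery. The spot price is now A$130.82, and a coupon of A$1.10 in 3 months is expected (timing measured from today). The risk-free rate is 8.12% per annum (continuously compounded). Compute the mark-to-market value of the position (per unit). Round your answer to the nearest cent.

A$17.59

PV(remaining coupons) I = 1.10·e^(−0.0812·3/12) = 1.0779
Current forward F = (S − I)·e^(rT) = (130.82 − 1.0779)·e^(0.0812·10/12) = 129.7421 × 1.070009 = 138.8252
Value (long) = (F − K)·e^(−rT) = (138.8252 − 157.65) × 0.934572 = -17.5931
Short position value = −(long value) = A$17.59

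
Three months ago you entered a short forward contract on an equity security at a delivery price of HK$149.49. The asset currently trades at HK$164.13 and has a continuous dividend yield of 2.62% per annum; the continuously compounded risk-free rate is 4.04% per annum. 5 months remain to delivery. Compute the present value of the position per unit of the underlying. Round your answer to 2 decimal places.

-HK$15.35

Current fair forward for the remaining 5 months: F = S·e^((r − q)·T), (r − q) = 0.0404 − 0.0262 = 0.0142
F = 164.13 · e^(0.0142 × 5/12) = 164.13 × 1.005934 = 165.1039
Value of long forward = (F − K)·e^(−rT) = (165.1039 − 149.49) · e^(−0.0404·5/12)
= 15.6139 × 0.983308 = 15.35
Short position value = −(long value) = -HK$15.35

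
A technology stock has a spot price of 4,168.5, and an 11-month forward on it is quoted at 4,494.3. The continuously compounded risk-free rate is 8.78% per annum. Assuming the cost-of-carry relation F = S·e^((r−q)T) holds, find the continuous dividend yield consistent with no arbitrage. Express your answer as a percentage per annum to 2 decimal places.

0.57%

From F = S·e^((r−q)T): (r − q) = ln(F/S)/T
ln(4494.3/4168.5) = ln(1.078158) = 0.075254
(r − q) = 0.075254 / (11/12) = 0.082095
q = r − ln(F/S)/T = 0.0878 − 0.082095 = 0.005705
q = 0.57%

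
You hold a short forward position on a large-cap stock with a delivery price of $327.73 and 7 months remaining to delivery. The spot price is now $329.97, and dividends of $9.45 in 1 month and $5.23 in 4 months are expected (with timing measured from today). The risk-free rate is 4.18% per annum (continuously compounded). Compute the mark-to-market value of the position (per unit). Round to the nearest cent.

$4.44

PV(remaining dividends) I = 9.45·e^(−0.0418·1/12) + 5.23·e^(−0.0418·4/12) = 14.5748
Current forward F = (S − I)·e^(rT) = (329.97 − 14.5748)·e^(0.0418·7/12) = 315.3952 × 1.024683 = 323.1801
Value (long) = (F − K)·e^(−rT) = (323.1801 − 327.73) × 0.975912 = -4.4403
Short position value = −(long value) = $4.44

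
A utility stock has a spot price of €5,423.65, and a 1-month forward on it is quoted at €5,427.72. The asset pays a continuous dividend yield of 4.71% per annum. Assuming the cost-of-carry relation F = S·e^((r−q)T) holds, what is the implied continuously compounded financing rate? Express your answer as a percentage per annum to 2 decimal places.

5.61%

From F = S·e^((r−q)T): (r − q) = ln(F/S)/T
ln(5427.72/5423.65) = ln(1.000750) = 0.000750
(r − q) = 0.000750 / (1/12) = 0.009000
r = ln(F/S)/T + q = 0.009000 + 0.0471 = 0.056100
r = 5.61%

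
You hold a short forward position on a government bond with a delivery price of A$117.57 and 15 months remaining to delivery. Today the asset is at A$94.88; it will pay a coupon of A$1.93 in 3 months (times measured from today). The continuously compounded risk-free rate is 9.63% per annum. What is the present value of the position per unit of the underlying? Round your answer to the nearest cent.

PV(remaining coupons) I = 1.93·e^(−0.0963·3/12) = 1.8841
Current forward F = (S − I)·e^(rT) = (94.88 − 1.8841)·e^(0.0963·15/12) = 92.9959 × 1.127920 = 104.8919
Value (long) = (F − K)·e^(−rT) = (104.8919 − 117.57) × 0.886588 = -11.2403
Short position value = −(long value) = A$11.24

A$11.24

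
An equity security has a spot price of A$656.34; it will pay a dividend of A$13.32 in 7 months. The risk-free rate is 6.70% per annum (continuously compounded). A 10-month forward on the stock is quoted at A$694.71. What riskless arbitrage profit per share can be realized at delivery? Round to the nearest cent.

PV(dividends) I = 13.32·e^(−0.0670·7/12) = 12.8095
Fair forward F* = (S − I)·e^(rT) = (656.34 − 12.8095)·e^0.055833 = 643.5305 × 1.057421 = 680.4827
Market A$694.71 > fair 680.4827: forward overpriced → cash-and-carry (borrow at r, buy the stock and collect the dividends, short the forward).
Profit at T = |F_mkt − F*| = |694.71 − 680.4827| = A$14.23 per share

A$14.23 per share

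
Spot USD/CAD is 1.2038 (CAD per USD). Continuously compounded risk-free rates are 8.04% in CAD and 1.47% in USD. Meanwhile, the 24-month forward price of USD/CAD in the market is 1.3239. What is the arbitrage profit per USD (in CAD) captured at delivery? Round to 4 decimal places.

0.0489 per USD (in CAD)

Fair forward: F* = S·e^(carry·T), with carry = (r_CAD − r_USD) = 0.0804 − 0.0147 = 0.0657
F* = 1.2038 · e^(0.0657 × 24/12) = 1.2038 · e^0.131400 = 1.2038 × 1.140424 = 1.3728
Market 1.3239 < fair 1.3728: forward underpriced → reverse cash-and-carry (short spot, go long the forward).
At maturity, profit = |F_mkt − F*| = |1.3239 − 1.3728| = 0.0489 per USD (in CAD)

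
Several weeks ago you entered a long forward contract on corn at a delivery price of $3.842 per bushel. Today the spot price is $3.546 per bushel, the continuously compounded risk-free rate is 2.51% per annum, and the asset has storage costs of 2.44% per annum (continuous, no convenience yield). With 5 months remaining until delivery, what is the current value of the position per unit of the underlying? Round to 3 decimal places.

-$0.220 per bushel

Current fair forward for the remaining 5 months: F = S·e^((r + u)·T), (r + u) = 0.0251 + 0.0244 = 0.0495
F = 3.546 · e^(0.0495 × 5/12) = 3.546 × 1.020839 = 3.6199
Value of long forward = (F − K)·e^(−rT) = (3.6199 − 3.842) · e^(−0.0251·5/12)
= -0.2221 × 0.989596 = -0.220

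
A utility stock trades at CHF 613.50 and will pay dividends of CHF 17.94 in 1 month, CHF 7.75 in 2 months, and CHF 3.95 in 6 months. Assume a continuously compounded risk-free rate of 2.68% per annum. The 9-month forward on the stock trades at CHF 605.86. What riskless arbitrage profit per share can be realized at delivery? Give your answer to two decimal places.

PV(dividends) I = 17.94·e^(−0.0268·1/12) + 7.75·e^(−0.0268·2/12) + 3.95·e^(−0.0268·6/12) = 29.5129
Fair forward F* = (S − I)·e^(rT) = (613.50 − 29.5129)·e^0.020100 = 583.9871 × 1.020303 = 595.8438
Market CHF 605.86 > fair 595.8438: forward overpriced → cash-and-carry (borrow at r, buy the stock and collect the dividends, short the forward).
Profit at T = |F_mkt − F*| = |605.86 − 595.8438| = CHF 10.02 per share

CHF 10.02 per share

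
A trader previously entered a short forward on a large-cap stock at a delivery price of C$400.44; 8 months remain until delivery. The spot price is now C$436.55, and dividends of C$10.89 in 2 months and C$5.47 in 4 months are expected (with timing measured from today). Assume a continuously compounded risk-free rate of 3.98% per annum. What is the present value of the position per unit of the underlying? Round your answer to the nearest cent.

-C$30.38

PV(remaining dividends) I = 10.89·e^(−0.0398·2/12) + 5.47·e^(−0.0398·4/12) = 16.2159
Current forward F = (S − I)·e^(rT) = (436.55 − 16.2159)·e^(0.0398·8/12) = 420.3341 × 1.026888 = 431.6360
Value (long) = (F − K)·e^(−rT) = (431.6360 − 400.44) × 0.973816 = 30.3792
Short position value = −(long value) = -C$30.38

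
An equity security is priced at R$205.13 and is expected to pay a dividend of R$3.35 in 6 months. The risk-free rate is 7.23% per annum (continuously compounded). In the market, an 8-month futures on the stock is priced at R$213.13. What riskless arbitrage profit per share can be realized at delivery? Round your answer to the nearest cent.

PV(dividends) I = 3.35·e^(−0.0723·6/12) = 3.2311
Fair futures F* = (S − I)·e^(rT) = (205.13 − 3.2311)·e^0.048200 = 201.8989 × 1.049381 = 211.8689
Market R$213.13 > fair 211.8689: forward overpriced → cash-and-carry (borrow at r, buy the stock and collect the dividends, short the forward).
Profit at T = |F_mkt − F*| = |213.13 − 211.8689| = R$1.26 per share

R$1.26 per share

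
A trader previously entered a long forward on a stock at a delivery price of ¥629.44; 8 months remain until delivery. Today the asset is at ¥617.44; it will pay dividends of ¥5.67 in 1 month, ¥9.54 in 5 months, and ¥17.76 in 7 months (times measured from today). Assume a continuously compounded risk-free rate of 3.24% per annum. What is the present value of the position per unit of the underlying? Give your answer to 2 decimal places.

PV(remaining dividends) I = 5.67·e^(−0.0324·1/12) + 9.54·e^(−0.0324·5/12) + 17.76·e^(−0.0324·7/12) = 32.4943
Current forward F = (S − I)·e^(rT) = (617.44 − 32.4943)·e^(0.0324·8/12) = 584.9457 × 1.021835 = 597.7180
Value (long) = (F − K)·e^(−rT) = (597.7180 − 629.44) × 0.978632 = -31.0442
Value = -¥31.04

-¥31.04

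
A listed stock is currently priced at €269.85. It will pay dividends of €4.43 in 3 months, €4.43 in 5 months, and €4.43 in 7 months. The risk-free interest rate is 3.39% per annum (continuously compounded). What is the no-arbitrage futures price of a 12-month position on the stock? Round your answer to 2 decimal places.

PV(dividends) I = 4.43·e^(−0.0339·3/12) + 4.43·e^(−0.0339·5/12) + 4.43·e^(−0.0339·7/12)
I = 4.3926 + 4.3679 + 4.3433 = 13.1038
F = (S − I)·e^(rT) = (269.85 − 13.1038) · e^(0.0339·12/12)
= 256.7462 · e^0.033900 = 256.7462 × 1.034481 = €265.60

€265.60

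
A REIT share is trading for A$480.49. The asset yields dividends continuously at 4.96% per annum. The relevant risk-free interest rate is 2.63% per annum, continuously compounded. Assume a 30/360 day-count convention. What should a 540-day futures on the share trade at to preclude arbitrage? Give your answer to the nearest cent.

F = S·e^((r − q)T) = 480.49 · e^((0.0263 − 0.0496) × 540/360)
= 480.49 · e^-0.034950 = 480.49 × 0.965654
F = A$463.99

A$463.99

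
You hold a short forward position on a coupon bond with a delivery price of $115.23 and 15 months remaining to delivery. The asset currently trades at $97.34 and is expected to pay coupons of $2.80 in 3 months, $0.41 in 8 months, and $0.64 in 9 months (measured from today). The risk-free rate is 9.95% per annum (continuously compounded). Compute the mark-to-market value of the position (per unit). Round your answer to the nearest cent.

$8.12

PV(remaining coupons) I = 2.80·e^(−0.0995·3/12) + 0.41·e^(−0.0995·8/12) + 0.64·e^(−0.0995·9/12) = 3.7089
Current forward F = (S − I)·e^(rT) = (97.34 − 3.7089)·e^(0.0995·15/12) = 93.6311 × 1.132440 = 106.0316
Value (long) = (F − K)·e^(−rT) = (106.0316 − 115.23) × 0.883049 = -8.1226
Short position value = −(long value) = $8.12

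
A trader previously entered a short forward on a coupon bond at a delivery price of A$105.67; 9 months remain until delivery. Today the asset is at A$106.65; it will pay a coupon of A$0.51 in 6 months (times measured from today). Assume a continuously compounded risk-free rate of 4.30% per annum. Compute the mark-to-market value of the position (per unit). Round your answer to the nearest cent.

-A$3.83

PV(remaining coupons) I = 0.51·e^(−0.0430·6/12) = 0.4992
Current forward F = (S − I)·e^(rT) = (106.65 − 0.4992)·e^(0.0430·9/12) = 106.1508 × 1.032776 = 109.6300
Value (long) = (F − K)·e^(−rT) = (109.6300 − 105.67) × 0.968264 = 3.8343
Short position value = −(long value) = -A$3.83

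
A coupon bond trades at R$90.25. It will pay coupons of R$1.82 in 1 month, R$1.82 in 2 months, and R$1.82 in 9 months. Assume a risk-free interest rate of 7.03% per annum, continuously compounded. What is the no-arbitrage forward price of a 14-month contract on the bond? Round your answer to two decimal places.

PV(coupons) I = 1.82·e^(−0.0703·1/12) + 1.82·e^(−0.0703·2/12) + 1.82·e^(−0.0703·9/12)
I = 1.8094 + 1.7988 + 1.7265 = 5.3347
F = (S − I)·e^(rT) = (90.25 − 5.3347) · e^(0.0703·14/12)
= 84.9153 · e^0.082017 = 84.9153 × 1.085474 = R$92.17

R$92.17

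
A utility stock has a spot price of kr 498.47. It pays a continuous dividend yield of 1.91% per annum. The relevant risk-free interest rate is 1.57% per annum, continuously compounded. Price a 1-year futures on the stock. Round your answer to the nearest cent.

F = S·e^((r − q)T) = 498.47 · e^((0.0157 − 0.0191) × 1)
= 498.47 · e^-0.003400 = 498.47 × 0.996606
F = kr 496.78

kr 496.78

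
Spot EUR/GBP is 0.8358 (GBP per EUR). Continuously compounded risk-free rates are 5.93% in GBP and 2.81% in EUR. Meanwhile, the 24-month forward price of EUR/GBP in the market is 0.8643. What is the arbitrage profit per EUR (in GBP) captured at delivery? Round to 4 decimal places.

Fair forward: F* = S·e^(carry·T), with carry = (r_GBP − r_EUR) = 0.0593 − 0.0281 = 0.0312
F* = 0.8358 · e^(0.0312 × 24/12) = 0.8358 · e^0.062400 = 0.8358 × 1.064388 = 0.8896
Market 0.8643 < fair 0.8896: forward underpriced → reverse cash-and-carry (short spot, go long the forward).
At maturity, profit = |F_mkt − F*| = |0.8643 − 0.8896| = 0.0253 per EUR (in GBP)

0.0253 per EUR (in GBP)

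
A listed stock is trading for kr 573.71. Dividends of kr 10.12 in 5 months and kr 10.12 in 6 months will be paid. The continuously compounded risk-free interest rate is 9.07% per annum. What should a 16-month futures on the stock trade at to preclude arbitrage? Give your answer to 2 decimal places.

kr 625.55

PV(dividends) I = 10.12·e^(−0.0907·5/12) + 10.12·e^(−0.0907·6/12)
I = 9.7447 + 9.6713 = 19.4160
F = (S − I)·e^(rT) = (573.71 − 19.4160) · e^(0.0907·16/12)
= 554.2940 · e^0.120933 = 554.2940 × 1.128549 = kr 625.55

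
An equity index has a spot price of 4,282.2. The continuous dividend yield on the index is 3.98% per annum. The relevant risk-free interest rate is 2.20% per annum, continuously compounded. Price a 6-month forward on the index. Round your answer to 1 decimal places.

F = S·e^((r − q)T) = 4282.2 · e^((0.0220 − 0.0398) × 6/12)
= 4282.2 · e^-0.008900 = 4282.2 × 0.991139
F = 4,244.3

4,244.3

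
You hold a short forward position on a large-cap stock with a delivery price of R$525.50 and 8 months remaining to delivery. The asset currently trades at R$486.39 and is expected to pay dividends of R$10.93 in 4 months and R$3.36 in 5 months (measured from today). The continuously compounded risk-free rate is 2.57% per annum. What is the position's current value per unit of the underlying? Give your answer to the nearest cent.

R$44.34

PV(remaining dividends) I = 10.93·e^(−0.0257·4/12) + 3.36·e^(−0.0257·5/12) = 14.1610
Current forward F = (S − I)·e^(rT) = (486.39 − 14.1610)·e^(0.0257·8/12) = 472.2290 × 1.017281 = 480.3896
Value (long) = (F − K)·e^(−rT) = (480.3896 − 525.50) × 0.983013 = -44.3441
Short position value = −(long value) = R$44.34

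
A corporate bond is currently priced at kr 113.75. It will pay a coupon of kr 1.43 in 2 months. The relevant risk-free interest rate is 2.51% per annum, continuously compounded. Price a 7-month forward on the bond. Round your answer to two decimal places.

PV(coupons) I = 1.43·e^(−0.0251·2/12)
I = 1.4240
F = (S − I)·e^(rT) = (113.75 − 1.4240) · e^(0.0251·7/12)
= 112.3260 · e^0.014642 = 112.3260 × 1.014750 = kr 113.98

kr 113.98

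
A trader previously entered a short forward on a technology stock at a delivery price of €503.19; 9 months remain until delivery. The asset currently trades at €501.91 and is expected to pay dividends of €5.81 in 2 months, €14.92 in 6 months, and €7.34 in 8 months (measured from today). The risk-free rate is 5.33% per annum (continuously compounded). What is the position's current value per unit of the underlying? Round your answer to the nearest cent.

PV(remaining dividends) I = 5.81·e^(−0.0533·2/12) + 14.92·e^(−0.0533·6/12) + 7.34·e^(−0.0533·8/12) = 27.3700
Current forward F = (S − I)·e^(rT) = (501.91 − 27.3700)·e^(0.0533·9/12) = 474.5400 × 1.040785 = 493.8941
Value (long) = (F − K)·e^(−rT) = (493.8941 − 503.19) × 0.960813 = -8.9316
Short position value = −(long value) = €8.93

€8.93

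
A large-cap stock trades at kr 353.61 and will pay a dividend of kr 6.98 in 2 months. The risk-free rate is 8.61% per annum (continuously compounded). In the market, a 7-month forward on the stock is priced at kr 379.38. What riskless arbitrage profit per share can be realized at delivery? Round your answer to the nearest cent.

kr 14.79 per share

PV(dividends) I = 6.98·e^(−0.0861·2/12) = 6.8806
Fair forward F* = (S − I)·e^(rT) = (353.61 − 6.8806)·e^0.050225 = 346.7294 × 1.051508 = 364.5887
Market kr 379.38 > fair 364.5887: forward overpriced → cash-and-carry (borrow at r, buy the stock and collect the dividends, short the forward).
Profit at T = |F_mkt − F*| = |379.38 − 364.5887| = kr 14.79 per share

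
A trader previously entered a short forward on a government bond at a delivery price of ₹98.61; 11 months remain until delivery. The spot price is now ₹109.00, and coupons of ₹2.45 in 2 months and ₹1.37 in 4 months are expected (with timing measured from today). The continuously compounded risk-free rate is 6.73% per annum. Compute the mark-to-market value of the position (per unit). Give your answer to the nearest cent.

PV(remaining coupons) I = 2.45·e^(−0.0673·2/12) + 1.37·e^(−0.0673·4/12) = 3.7623
Current forward F = (S − I)·e^(rT) = (109.00 − 3.7623)·e^(0.0673·11/12) = 105.2377 × 1.063634 = 111.9344
Value (long) = (F − K)·e^(−rT) = (111.9344 − 98.61) × 0.940173 = 12.5272
Short position value = −(long value) = -₹12.53

-₹12.53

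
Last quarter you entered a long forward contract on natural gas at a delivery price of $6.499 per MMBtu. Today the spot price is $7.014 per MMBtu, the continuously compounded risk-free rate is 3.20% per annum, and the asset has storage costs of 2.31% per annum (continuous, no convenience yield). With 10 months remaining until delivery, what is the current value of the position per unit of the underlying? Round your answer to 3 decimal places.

Current fair forward for the remaining 10 months: F = S·e^((r + u)·T), (r + u) = 0.0320 + 0.0231 = 0.0551
F = 7.014 · e^(0.0551 × 10/12) = 7.014 × 1.046987 = 7.3436
Value of long forward = (F − K)·e^(−rT) = (7.3436 − 6.499) · e^(−0.0320·10/12)
= 0.8446 × 0.973686 = 0.822

$0.822 per MMBtu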